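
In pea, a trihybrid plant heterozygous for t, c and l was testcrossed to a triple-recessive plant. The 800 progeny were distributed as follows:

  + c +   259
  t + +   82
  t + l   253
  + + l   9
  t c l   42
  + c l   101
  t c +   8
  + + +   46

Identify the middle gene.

The two most frequent reciprocal classes, + c + and t + l, are the parental types, so the F1 was + c + / t + l.
The two rarest classes, t c + and + + l, are the double crossovers. Comparing them with the parentals, only the t allele has switched, so t is the middle locus and the order is l – t – c.

t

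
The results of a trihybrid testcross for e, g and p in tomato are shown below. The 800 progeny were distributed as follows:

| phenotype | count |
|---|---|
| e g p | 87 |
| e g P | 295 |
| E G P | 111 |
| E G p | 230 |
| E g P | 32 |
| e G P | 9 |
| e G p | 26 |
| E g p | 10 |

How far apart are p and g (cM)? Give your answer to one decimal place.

27.1 cM

The two most frequent reciprocal classes, e g P and E G p, are the parental types, so the F1 was e g P / E G p.
The two rarest classes, e G P and E g p, are the double crossovers. Comparing them with the parentals, only the g allele has switched, so g is the middle locus and the order is p – g – e.
Crossovers in the p–g interval produce the single-crossover classes e g p and E G P (87 + 111 = 198) plus the double crossovers (19).
RF(p–g) = (198 + 19) / 800 = 217/800 = 0.2712 → 27.1 cM.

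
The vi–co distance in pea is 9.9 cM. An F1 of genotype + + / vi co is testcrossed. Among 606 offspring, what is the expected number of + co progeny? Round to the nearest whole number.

A map distance of 9.9 cM corresponds to a recombination frequency of 0.099.
The F1 is + + / vi co, so + co is a recombinant gamete class with expected frequency r/2 = 0.099/2 = 0.0495.
Expected number = 0.0495 × 606 = 30.00 ≈ 30.

30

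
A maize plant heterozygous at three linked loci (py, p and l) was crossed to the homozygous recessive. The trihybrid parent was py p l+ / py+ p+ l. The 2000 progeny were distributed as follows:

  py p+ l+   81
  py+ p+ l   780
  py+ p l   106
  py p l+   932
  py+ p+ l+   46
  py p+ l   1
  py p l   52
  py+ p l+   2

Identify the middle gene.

py

The two rarest classes, py+ p l+ and py p+ l, are the double crossovers. Comparing them with the parentals, only the py allele has switched, so py is the middle locus and the order is l – py – p.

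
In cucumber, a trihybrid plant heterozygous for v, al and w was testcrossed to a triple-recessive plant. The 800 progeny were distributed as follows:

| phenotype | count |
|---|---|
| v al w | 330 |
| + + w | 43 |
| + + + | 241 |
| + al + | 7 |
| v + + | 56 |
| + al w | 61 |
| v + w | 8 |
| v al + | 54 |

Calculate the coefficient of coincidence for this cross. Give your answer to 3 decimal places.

0.812

The two most frequent reciprocal classes, + + + and v al w, are the parental types, so the F1 was + + + / v al w.
The two rarest classes, + al + and v + w, are the double crossovers. Comparing them with the parentals, only the al allele has switched, so al is the middle locus and the order is v – al – w.
v–al: (117 + 15)/800 = 0.1650; al–w: (97 + 15)/800 = 0.1400.
Expected DCO frequency = 0.1650 × 0.1400 ≈ 0.02310; observed = 15/800 ≈ 0.01875.
Coefficient of coincidence = 0.01875/0.02310 ≈ 0.812.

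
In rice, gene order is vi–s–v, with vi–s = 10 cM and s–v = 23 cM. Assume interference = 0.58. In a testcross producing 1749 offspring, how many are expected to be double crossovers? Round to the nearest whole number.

Map distances give recombination frequencies of 0.100 and 0.230 for the two intervals.
With interference 0.58 (so coincidence = 0.42), expected double-crossover frequency = 0.100 × 0.230 × 0.42 = 0.00966.
Expected number = 0.00966 × 1749 = 16.90 ≈ 17.

17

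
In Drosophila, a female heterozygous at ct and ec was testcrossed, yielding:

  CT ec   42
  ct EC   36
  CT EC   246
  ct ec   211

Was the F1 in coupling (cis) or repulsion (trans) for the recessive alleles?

The two most frequent classes are CT EC (246) and ct ec (211); these are the parental (non-recombinant) types.
So the F1 carried CT EC on one chromosome and ct ec on the other — the recessive alleles are on the same chromosome (cis / coupling).

cis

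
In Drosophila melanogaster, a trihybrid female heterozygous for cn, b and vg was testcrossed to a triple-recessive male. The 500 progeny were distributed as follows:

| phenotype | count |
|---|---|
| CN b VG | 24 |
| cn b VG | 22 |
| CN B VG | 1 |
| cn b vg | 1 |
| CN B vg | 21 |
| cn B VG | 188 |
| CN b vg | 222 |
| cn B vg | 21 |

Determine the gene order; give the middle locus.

cn

The two most frequent reciprocal classes, CN b vg and cn B VG, are the parental types, so the F1 was CN b vg / cn B VG.
The two rarest classes, cn b vg and CN B VG, are the double crossovers. Comparing them with the parentals, only the cn allele has switched, so cn is the middle locus and the order is b – cn – vg.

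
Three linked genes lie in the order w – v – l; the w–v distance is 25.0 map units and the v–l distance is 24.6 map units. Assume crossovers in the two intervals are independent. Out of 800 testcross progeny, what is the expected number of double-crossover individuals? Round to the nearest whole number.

49

Map distances give recombination frequencies of 0.250 and 0.246 for the two intervals.
With no interference, expected double-crossover frequency = 0.250 × 0.246 = 0.06150.
Expected number = 0.06150 × 800 = 49.20 ≈ 49.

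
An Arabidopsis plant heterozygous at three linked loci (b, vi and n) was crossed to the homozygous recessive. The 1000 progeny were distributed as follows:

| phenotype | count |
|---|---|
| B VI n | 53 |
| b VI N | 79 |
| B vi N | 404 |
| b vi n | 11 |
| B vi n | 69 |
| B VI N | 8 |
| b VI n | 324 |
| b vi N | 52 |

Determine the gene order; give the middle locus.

The two most frequent reciprocal classes, B vi N and b VI n, are the parental types, so the F1 was B vi N / b VI n.
The two rarest classes, B VI N and b vi n, are the double crossovers. Comparing them with the parentals, only the vi allele has switched, so vi is the middle locus and the order is b – vi – n.

vi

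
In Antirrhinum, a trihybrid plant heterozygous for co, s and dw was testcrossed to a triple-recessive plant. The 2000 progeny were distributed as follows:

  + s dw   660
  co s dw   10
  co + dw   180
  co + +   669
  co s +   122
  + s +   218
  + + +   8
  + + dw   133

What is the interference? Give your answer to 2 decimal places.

The two most frequent reciprocal classes, + s dw and co + +, are the parental types, so the F1 was + s dw / co + +.
The two rarest classes, co s dw and + + +, are the double crossovers. Comparing them with the parentals, only the co allele has switched, so co is the middle locus and the order is dw – co – s.
dw–co: (398 + 18)/2000 = 0.2080; co–s: (255 + 18)/2000 = 0.1365.
Expected DCO frequency = 0.2080 × 0.1365 ≈ 0.02839; observed = 18/2000 ≈ 0.00900.
Coefficient of coincidence = 0.00900/0.02839 ≈ 0.32; interference = 1 − 0.32 = 0.68.

0.68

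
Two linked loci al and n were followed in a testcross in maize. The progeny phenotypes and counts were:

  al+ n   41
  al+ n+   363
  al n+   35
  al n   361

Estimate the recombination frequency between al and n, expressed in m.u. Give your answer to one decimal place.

9.5 m.u.

The two most frequent classes, al+ n+ (363) and al n (361), are the parental types, so the F1 was al+ n+ / al n.
The recombinant classes are al+ n and al n+: 41 + 35 = 76.
Recombination frequency = 76/800 = 0.0950 ≈ 9.5%, i.e. 9.5 m.u.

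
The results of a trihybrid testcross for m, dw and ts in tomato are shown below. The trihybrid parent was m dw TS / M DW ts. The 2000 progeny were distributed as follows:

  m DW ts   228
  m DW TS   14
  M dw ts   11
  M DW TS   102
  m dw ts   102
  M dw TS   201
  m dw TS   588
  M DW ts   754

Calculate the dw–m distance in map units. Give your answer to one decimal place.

The two rarest classes, m DW TS and M dw ts, are the double crossovers. Comparing them with the parentals, only the dw allele has switched, so dw is the middle locus and the order is ts – dw – m.
Crossovers in the dw–m interval produce the single-crossover classes M dw TS and m DW ts (201 + 228 = 429) plus the double crossovers (25).
RF(dw–m) = (429 + 25) / 2000 = 454/2000 = 0.2270 → 22.7 map units.

22.7 map units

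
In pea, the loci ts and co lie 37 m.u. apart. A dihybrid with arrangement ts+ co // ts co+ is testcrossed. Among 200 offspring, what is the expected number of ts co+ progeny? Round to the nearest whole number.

A map distance of 37 m.u. corresponds to a recombination frequency of 0.370.
The F1 is ts+ co / ts co+, so ts co+ is a parental gamete class with expected frequency (1 − r)/2 = 0.630/2 = 0.3150.
Expected number = 0.3150 × 200 = 63.00 ≈ 63.

63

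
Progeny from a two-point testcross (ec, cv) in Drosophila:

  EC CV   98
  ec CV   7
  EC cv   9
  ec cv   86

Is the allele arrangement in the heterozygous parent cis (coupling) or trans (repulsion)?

cis

The two most frequent classes are EC CV (98) and ec cv (86); these are the parental (non-recombinant) types.
So the F1 carried EC CV on one chromosome and ec cv on the other — the recessive alleles are on the same chromosome (cis / coupling).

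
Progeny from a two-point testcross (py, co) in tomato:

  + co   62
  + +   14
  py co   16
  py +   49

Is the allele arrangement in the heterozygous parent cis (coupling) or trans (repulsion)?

trans

The two most frequent classes are + co (62) and py + (49); these are the parental (non-recombinant) types.
So the F1 carried + co on one chromosome and py + on the other — the recessive alleles are on opposite chromosomes (trans / repulsion).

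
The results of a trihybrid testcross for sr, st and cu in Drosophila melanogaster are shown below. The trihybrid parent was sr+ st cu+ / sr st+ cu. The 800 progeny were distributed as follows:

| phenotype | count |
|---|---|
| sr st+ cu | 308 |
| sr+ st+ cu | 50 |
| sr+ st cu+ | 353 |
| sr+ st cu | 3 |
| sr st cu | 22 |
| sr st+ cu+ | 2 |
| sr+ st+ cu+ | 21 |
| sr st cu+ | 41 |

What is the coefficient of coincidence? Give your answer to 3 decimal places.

0.868

The two rarest classes, sr+ st cu and sr st+ cu+, are the double crossovers. Comparing them with the parentals, only the cu allele has switched, so cu is the middle locus and the order is sr – cu – st.
sr–cu: (91 + 5)/800 = 0.1200; cu–st: (43 + 5)/800 = 0.0600.
Expected DCO frequency = 0.1200 × 0.0600 ≈ 0.00720; observed = 5/800 ≈ 0.00625.
Coefficient of coincidence = 0.00625/0.00720 ≈ 0.868.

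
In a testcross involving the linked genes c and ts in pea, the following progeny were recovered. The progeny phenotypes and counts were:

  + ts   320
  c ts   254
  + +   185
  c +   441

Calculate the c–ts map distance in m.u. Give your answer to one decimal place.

The two most frequent classes, + ts (320) and c + (441), are the parental types, so the F1 was + ts / c +.
The recombinant classes are + + and c ts: 185 + 254 = 439.
Recombination frequency = 439/1200 = 0.3658 ≈ 36.6%, i.e. 36.6 m.u.

36.6 m.u.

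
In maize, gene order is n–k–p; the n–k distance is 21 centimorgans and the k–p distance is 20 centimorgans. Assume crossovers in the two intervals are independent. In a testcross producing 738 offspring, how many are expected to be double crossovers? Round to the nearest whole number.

Map distances give recombination frequencies of 0.210 and 0.200 for the two intervals.
With no interference, expected double-crossover frequency = 0.210 × 0.200 = 0.04200.
Expected number = 0.04200 × 738 = 31.00 ≈ 31.

31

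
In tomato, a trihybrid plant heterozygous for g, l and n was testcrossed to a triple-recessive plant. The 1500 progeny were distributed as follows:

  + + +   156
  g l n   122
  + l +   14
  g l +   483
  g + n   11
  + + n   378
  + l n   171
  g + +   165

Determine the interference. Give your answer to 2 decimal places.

0.66

The two most frequent reciprocal classes, + + n and g l +, are the parental types, so the F1 was + + n / g l +.
The two rarest classes, g + n and + l +, are the double crossovers. Comparing them with the parentals, only the g allele has switched, so g is the middle locus and the order is l – g – n.
l–g: (336 + 25)/1500 = 0.2407; g–n: (278 + 25)/1500 = 0.2020.
Expected DCO frequency = 0.2407 × 0.2020 ≈ 0.04862; observed = 25/1500 ≈ 0.01667.
Coefficient of coincidence = 0.01667/0.04862 ≈ 0.34; interference = 1 − 0.34 = 0.66.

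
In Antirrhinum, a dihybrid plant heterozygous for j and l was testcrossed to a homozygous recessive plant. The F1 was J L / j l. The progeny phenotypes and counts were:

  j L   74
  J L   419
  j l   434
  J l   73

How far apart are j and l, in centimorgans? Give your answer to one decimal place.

14.7 centimorgans

The recombinant classes are J l and j L: 73 + 74 = 147.
Recombination frequency = 147/1000 = 0.1470 ≈ 14.7%, i.e. 14.7 centimorgans.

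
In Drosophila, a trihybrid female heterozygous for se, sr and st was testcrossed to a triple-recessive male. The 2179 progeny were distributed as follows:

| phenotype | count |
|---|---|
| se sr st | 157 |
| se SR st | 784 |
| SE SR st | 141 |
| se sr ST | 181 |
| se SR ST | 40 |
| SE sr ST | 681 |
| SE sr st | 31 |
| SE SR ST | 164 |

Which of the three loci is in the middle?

st

The two most frequent reciprocal classes, SE sr ST and se SR st, are the parental types, so the F1 was SE sr ST / se SR st.
The two rarest classes, SE sr st and se SR ST, are the double crossovers. Comparing them with the parentals, only the st allele has switched, so st is the middle locus and the order is se – st – sr.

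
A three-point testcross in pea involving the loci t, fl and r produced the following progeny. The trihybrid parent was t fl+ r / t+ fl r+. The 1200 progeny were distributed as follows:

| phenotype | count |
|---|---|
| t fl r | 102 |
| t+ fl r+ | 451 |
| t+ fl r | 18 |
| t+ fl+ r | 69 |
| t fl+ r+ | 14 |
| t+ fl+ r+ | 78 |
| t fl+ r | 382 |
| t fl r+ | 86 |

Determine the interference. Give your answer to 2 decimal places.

The two rarest classes, t fl+ r+ and t+ fl r, are the double crossovers. Comparing them with the parentals, only the r allele has switched, so r is the middle locus and the order is fl – r – t.
fl–r: (180 + 32)/1200 = 0.1767; r–t: (155 + 32)/1200 = 0.1558.
Expected DCO frequency = 0.1767 × 0.1558 ≈ 0.02753; observed = 32/1200 ≈ 0.02667.
Coefficient of coincidence = 0.02667/0.02753 ≈ 0.97; interference = 1 − 0.97 = 0.03.

0.03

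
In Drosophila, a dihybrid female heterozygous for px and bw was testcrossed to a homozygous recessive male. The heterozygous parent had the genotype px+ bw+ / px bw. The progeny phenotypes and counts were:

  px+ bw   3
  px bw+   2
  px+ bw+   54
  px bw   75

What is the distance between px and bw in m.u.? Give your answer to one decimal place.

3.7 m.u.

The recombinant classes are px+ bw and px bw+: 3 + 2 = 5.
Recombination frequency = 5/134 = 0.0373 ≈ 3.7%, i.e. 3.7 m.u.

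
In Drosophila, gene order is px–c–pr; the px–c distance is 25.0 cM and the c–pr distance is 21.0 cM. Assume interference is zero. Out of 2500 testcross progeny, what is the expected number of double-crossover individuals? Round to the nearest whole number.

Map distances give recombination frequencies of 0.250 and 0.210 for the two intervals.
With no interference, expected double-crossover frequency = 0.250 × 0.210 = 0.05250.
Expected number = 0.05250 × 2500 = 131.25 ≈ 131.

131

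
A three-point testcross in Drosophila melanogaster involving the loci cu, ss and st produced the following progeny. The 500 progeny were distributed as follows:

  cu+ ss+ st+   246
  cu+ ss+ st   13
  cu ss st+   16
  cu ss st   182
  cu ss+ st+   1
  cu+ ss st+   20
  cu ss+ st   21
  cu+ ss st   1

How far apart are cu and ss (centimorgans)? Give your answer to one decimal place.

8.6 centimorgans

The two most frequent reciprocal classes, cu+ ss+ st+ and cu ss st, are the parental types, so the F1 was cu+ ss+ st+ / cu ss st.
The two rarest classes, cu ss+ st+ and cu+ ss st, are the double crossovers. Comparing them with the parentals, only the cu allele has switched, so cu is the middle locus and the order is ss – cu – st.
Crossovers in the ss–cu interval produce the single-crossover classes cu+ ss st+ and cu ss+ st (20 + 21 = 41) plus the double crossovers (2).
RF(ss–cu) = (41 + 2) / 500 = 43/500 = 0.0860 → 8.6 centimorgans.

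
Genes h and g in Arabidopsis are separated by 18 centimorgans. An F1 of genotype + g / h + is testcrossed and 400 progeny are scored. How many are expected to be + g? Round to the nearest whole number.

164

A map distance of 18 centimorgans corresponds to a recombination frequency of 0.180.
The F1 is + g / h +, so + g is a parental gamete class with expected frequency (1 − r)/2 = 0.820/2 = 0.4100.
Expected number = 0.4100 × 400 = 164.00 ≈ 164.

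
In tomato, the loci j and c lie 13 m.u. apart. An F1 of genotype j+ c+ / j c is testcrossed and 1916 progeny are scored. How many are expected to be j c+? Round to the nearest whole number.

A map distance of 13 m.u. corresponds to a recombination frequency of 0.130.
The F1 is j+ c+ / j c, so j c+ is a recombinant gamete class with expected frequency r/2 = 0.130/2 = 0.0650.
Expected number = 0.0650 × 1916 = 124.54 ≈ 125.

125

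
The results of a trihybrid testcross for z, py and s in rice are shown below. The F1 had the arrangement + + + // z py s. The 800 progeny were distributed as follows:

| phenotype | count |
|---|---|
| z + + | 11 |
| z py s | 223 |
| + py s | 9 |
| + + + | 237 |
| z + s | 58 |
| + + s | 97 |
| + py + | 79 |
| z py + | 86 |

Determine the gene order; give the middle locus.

z

The two rarest classes, z + + and + py s, are the double crossovers. Comparing them with the parentals, only the z allele has switched, so z is the middle locus and the order is py – z – s.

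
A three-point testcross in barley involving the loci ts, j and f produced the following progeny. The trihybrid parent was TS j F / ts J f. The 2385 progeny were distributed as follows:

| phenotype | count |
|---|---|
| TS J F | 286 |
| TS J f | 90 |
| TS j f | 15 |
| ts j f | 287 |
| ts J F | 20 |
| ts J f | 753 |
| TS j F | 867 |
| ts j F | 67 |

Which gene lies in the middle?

The two rarest classes, TS j f and ts J F, are the double crossovers. Comparing them with the parentals, only the f allele has switched, so f is the middle locus and the order is ts – f – j.

f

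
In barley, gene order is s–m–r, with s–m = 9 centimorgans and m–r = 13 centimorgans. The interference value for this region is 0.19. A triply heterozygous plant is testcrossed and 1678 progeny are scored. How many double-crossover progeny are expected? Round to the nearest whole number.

16

Map distances give recombination frequencies of 0.090 and 0.130 for the two intervals.
With interference 0.19 (so coincidence = 0.81), expected double-crossover frequency = 0.090 × 0.130 × 0.81 = 0.00948.
Expected number = 0.00948 × 1678 = 15.90 ≈ 16.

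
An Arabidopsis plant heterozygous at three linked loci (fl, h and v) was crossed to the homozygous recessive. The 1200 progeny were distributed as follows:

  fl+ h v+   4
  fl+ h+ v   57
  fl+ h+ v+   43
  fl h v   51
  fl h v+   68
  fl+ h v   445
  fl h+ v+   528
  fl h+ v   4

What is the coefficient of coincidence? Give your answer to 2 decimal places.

The two most frequent reciprocal classes, fl h+ v+ and fl+ h v, are the parental types, so the F1 was fl h+ v+ / fl+ h v.
The two rarest classes, fl h+ v and fl+ h v+, are the double crossovers. Comparing them with the parentals, only the v allele has switched, so v is the middle locus and the order is fl – v – h.
fl–v: (94 + 8)/1200 = 0.0850; v–h: (125 + 8)/1200 = 0.1108.
Expected DCO frequency = 0.0850 × 0.1108 ≈ 0.00942; observed = 8/1200 ≈ 0.00667.
Coefficient of coincidence = 0.00667/0.00942 ≈ 0.71.

0.71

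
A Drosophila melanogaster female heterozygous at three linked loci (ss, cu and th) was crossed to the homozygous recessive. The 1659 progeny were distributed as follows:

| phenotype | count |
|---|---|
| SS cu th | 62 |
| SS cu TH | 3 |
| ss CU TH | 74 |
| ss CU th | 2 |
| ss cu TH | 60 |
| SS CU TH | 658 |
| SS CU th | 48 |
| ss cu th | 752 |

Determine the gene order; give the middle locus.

cu

The two most frequent reciprocal classes, SS CU TH and ss cu th, are the parental types, so the F1 was SS CU TH / ss cu th.
The two rarest classes, SS cu TH and ss CU th, are the double crossovers. Comparing them with the parentals, only the cu allele has switched, so cu is the middle locus and the order is ss – cu – th.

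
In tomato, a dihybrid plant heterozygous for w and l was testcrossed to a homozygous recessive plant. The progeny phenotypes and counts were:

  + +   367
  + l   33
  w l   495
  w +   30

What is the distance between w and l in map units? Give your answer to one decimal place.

The two most frequent classes, + + (367) and w l (495), are the parental types, so the F1 was + + / w l.
The recombinant classes are + l and w +: 33 + 30 = 63.
Recombination frequency = 63/925 = 0.0681 ≈ 6.8%, i.e. 6.8 map units.

6.8 map units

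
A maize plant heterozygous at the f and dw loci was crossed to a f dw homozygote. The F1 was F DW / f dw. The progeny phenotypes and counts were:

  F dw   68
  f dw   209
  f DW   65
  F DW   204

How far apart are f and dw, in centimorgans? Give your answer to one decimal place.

The recombinant classes are F dw and f DW: 68 + 65 = 133.
Recombination frequency = 133/546 = 0.2436 ≈ 24.4%, i.e. 24.4 centimorgans.

24.4 centimorgans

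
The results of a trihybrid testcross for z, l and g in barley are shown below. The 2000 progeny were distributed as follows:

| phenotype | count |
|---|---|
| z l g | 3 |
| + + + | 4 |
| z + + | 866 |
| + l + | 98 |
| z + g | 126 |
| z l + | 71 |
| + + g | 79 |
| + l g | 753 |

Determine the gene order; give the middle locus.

The two most frequent reciprocal classes, + l g and z + +, are the parental types, so the F1 was + l g / z + +.
The two rarest classes, z l g and + + +, are the double crossovers. Comparing them with the parentals, only the z allele has switched, so z is the middle locus and the order is l – z – g.

z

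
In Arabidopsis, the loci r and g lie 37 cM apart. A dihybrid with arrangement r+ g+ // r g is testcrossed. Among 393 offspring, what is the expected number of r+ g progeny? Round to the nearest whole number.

A map distance of 37 cM corresponds to a recombination frequency of 0.370.
The F1 is r+ g+ / r g, so r+ g is a recombinant gamete class with expected frequency r/2 = 0.370/2 = 0.1850.
Expected number = 0.1850 × 393 = 72.70 ≈ 73.

73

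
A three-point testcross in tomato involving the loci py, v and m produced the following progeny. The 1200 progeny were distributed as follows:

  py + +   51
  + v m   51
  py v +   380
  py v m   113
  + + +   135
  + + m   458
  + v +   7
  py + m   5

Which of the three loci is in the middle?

py

The two most frequent reciprocal classes, py v + and + + m, are the parental types, so the F1 was py v + / + + m.
The two rarest classes, + v + and py + m, are the double crossovers. Comparing them with the parentals, only the py allele has switched, so py is the middle locus and the order is m – py – v.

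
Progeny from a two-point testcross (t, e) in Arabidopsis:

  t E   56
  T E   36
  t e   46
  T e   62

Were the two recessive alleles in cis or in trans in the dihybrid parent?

trans

The two most frequent classes are T e (62) and t E (56); these are the parental (non-recombinant) types.
So the F1 carried T e on one chromosome and t E on the other — the recessive alleles are on opposite chromosomes (trans / repulsion).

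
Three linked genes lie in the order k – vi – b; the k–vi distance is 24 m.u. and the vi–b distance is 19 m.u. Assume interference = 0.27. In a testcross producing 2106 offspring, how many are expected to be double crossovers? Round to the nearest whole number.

70

Map distances give recombination frequencies of 0.240 and 0.190 for the two intervals.
With interference 0.27 (so coincidence = 0.73), expected double-crossover frequency = 0.240 × 0.190 × 0.73 = 0.03329.
Expected number = 0.03329 × 2106 = 70.10 ≈ 70.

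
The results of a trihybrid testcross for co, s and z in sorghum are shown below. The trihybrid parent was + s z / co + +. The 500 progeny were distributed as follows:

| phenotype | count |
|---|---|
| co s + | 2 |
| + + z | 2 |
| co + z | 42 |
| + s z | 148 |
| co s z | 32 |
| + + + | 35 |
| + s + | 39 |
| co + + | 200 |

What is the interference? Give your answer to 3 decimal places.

0.669

The two rarest classes, + + z and co s +, are the double crossovers. Comparing them with the parentals, only the s allele has switched, so s is the middle locus and the order is z – s – co.
z–s: (81 + 4)/500 = 0.1700; s–co: (67 + 4)/500 = 0.1420.
Expected DCO frequency = 0.1700 × 0.1420 ≈ 0.02414; observed = 4/500 ≈ 0.00800.
Coefficient of coincidence = 0.00800/0.02414 ≈ 0.331; interference = 1 − 0.331 = 0.669.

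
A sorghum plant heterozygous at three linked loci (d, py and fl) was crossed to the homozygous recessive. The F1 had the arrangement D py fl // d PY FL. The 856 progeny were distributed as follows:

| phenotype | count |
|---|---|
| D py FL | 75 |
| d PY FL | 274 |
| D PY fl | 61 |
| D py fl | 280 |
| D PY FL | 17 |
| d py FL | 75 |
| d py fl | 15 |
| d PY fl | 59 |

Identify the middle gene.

d

The two rarest classes, d py fl and D PY FL, are the double crossovers. Comparing them with the parentals, only the d allele has switched, so d is the middle locus and the order is fl – d – py.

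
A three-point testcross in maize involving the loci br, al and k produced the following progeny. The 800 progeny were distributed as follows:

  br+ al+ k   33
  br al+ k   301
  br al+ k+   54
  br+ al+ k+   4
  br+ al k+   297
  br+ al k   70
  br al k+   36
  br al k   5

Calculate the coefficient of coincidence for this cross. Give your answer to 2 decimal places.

The two most frequent reciprocal classes, br al+ k and br+ al k+, are the parental types, so the F1 was br al+ k / br+ al k+.
The two rarest classes, br al k and br+ al+ k+, are the double crossovers. Comparing them with the parentals, only the al allele has switched, so al is the middle locus and the order is br – al – k.
br–al: (69 + 9)/800 = 0.0975; al–k: (124 + 9)/800 = 0.1663.
Expected DCO frequency = 0.0975 × 0.1663 ≈ 0.01621; observed = 9/800 ≈ 0.01125.
Coefficient of coincidence = 0.01125/0.01621 ≈ 0.69.

0.69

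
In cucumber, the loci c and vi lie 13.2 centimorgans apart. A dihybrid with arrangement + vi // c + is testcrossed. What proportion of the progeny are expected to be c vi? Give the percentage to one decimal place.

A map distance of 13.2 centimorgans corresponds to a recombination frequency of 0.132.
The F1 is + vi / c +, so c vi is a recombinant gamete class with expected frequency r/2 = 0.132/2 = 0.0660.
That is 0.0660 = 6.6% of the progeny.

6.6%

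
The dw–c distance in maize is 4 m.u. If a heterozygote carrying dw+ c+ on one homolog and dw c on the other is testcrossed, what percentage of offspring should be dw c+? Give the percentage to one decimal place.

A map distance of 4 m.u. corresponds to a recombination frequency of 0.040.
The F1 is dw+ c+ / dw c, so dw c+ is a recombinant gamete class with expected frequency r/2 = 0.040/2 = 0.0200.
That is 0.0200 = 2.0% of the progeny.

2.0%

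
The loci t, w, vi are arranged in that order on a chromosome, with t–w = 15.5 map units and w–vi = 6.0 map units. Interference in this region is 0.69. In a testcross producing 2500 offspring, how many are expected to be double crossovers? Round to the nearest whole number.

Map distances give recombination frequencies of 0.155 and 0.060 for the two intervals.
With interference 0.69 (so coincidence = 0.31), expected double-crossover frequency = 0.155 × 0.060 × 0.31 = 0.00288.
Expected number = 0.00288 × 2500 = 7.21 ≈ 7.

7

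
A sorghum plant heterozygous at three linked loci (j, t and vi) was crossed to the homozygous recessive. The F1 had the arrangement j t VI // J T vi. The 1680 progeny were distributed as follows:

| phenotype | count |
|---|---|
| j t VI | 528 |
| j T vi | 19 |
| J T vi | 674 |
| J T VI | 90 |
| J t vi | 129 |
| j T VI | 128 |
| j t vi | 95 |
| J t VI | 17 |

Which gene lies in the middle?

j

The two rarest classes, J t VI and j T vi, are the double crossovers. Comparing them with the parentals, only the j allele has switched, so j is the middle locus and the order is vi – j – t.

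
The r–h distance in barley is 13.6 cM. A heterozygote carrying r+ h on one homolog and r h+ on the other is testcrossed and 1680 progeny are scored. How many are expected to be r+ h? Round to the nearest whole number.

726

A map distance of 13.6 cM corresponds to a recombination frequency of 0.136.
The F1 is r+ h / r h+, so r+ h is a parental gamete class with expected frequency (1 − r)/2 = 0.864/2 = 0.4320.
Expected number = 0.4320 × 1680 = 725.76 ≈ 726.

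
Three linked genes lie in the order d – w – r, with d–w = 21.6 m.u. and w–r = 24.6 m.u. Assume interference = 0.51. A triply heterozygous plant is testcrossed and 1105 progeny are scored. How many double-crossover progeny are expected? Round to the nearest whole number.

29

Map distances give recombination frequencies of 0.216 and 0.246 for the two intervals.
With interference 0.51 (so coincidence = 0.49), expected double-crossover frequency = 0.216 × 0.246 × 0.49 = 0.02604.
Expected number = 0.02604 × 1105 = 28.77 ≈ 29.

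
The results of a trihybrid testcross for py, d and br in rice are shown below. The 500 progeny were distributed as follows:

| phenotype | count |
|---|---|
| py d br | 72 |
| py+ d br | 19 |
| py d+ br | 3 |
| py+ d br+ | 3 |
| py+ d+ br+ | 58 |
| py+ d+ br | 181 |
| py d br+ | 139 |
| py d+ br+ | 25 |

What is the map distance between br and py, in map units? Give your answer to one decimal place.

27.2 map units

The two most frequent reciprocal classes, py+ d+ br and py d br+, are the parental types, so the F1 was py+ d+ br / py d br+.
The two rarest classes, py d+ br and py+ d br+, are the double crossovers. Comparing them with the parentals, only the py allele has switched, so py is the middle locus and the order is d – py – br.
Crossovers in the py–br interval produce the single-crossover classes py+ d+ br+ and py d br (58 + 72 = 130) plus the double crossovers (6).
RF(py–br) = (130 + 6) / 500 = 136/500 = 0.2720 → 27.2 map units.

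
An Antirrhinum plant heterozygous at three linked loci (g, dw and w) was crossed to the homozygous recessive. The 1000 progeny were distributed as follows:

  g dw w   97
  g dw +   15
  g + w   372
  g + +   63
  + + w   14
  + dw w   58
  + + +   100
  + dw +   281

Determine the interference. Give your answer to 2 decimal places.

0.14

The two most frequent reciprocal classes, + dw + and g + w, are the parental types, so the F1 was + dw + / g + w.
The two rarest classes, g dw + and + + w, are the double crossovers. Comparing them with the parentals, only the g allele has switched, so g is the middle locus and the order is w – g – dw.
w–g: (121 + 29)/1000 = 0.1500; g–dw: (197 + 29)/1000 = 0.2260.
Expected DCO frequency = 0.1500 × 0.2260 ≈ 0.03390; observed = 29/1000 ≈ 0.02900.
Coefficient of coincidence = 0.02900/0.03390 ≈ 0.86; interference = 1 − 0.86 = 0.14.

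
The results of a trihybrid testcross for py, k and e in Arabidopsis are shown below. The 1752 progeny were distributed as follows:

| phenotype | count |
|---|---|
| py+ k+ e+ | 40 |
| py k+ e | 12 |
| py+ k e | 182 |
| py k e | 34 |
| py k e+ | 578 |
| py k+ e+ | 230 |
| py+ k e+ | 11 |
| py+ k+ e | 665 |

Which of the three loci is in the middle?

The two most frequent reciprocal classes, py+ k+ e and py k e+, are the parental types, so the F1 was py+ k+ e / py k e+.
The two rarest classes, py k+ e and py+ k e+, are the double crossovers. Comparing them with the parentals, only the py allele has switched, so py is the middle locus and the order is k – py – e.

py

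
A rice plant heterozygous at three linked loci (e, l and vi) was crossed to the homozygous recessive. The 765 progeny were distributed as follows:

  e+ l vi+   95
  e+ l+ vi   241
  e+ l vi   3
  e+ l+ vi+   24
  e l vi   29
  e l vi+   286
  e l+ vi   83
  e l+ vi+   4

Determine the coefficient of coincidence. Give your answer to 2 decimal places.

The two most frequent reciprocal classes, e l vi+ and e+ l+ vi, are the parental types, so the F1 was e l vi+ / e+ l+ vi.
The two rarest classes, e l+ vi+ and e+ l vi, are the double crossovers. Comparing them with the parentals, only the l allele has switched, so l is the middle locus and the order is e – l – vi.
e–l: (178 + 7)/765 = 0.2418; l–vi: (53 + 7)/765 = 0.0784.
Expected DCO frequency = 0.2418 × 0.0784 ≈ 0.01896; observed = 7/765 ≈ 0.00915.
Coefficient of coincidence = 0.00915/0.01896 ≈ 0.48.

0.48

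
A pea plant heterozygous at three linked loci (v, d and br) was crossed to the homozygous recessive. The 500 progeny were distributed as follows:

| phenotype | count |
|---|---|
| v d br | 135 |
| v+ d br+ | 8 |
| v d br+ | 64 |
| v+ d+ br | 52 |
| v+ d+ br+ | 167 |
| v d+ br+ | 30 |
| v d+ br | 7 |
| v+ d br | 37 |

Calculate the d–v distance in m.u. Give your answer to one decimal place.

The two most frequent reciprocal classes, v+ d+ br+ and v d br, are the parental types, so the F1 was v+ d+ br+ / v d br.
The two rarest classes, v+ d br+ and v d+ br, are the double crossovers. Comparing them with the parentals, only the d allele has switched, so d is the middle locus and the order is br – d – v.
Crossovers in the d–v interval produce the single-crossover classes v d+ br+ and v+ d br (30 + 37 = 67) plus the double crossovers (15).
RF(d–v) = (67 + 15) / 500 = 82/500 = 0.1640 → 16.4 m.u.

16.4 m.u.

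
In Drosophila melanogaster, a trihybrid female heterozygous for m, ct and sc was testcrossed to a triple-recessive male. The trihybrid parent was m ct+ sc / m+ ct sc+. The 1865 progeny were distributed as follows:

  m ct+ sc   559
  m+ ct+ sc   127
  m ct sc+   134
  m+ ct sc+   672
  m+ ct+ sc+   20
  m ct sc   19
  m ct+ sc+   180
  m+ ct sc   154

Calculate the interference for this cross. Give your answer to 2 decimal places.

The two rarest classes, m ct sc and m+ ct+ sc+, are the double crossovers. Comparing them with the parentals, only the ct allele has switched, so ct is the middle locus and the order is sc – ct – m.
sc–ct: (334 + 39)/1865 = 0.2000; ct–m: (261 + 39)/1865 = 0.1609.
Expected DCO frequency = 0.2000 × 0.1609 ≈ 0.03218; observed = 39/1865 ≈ 0.02091.
Coefficient of coincidence = 0.02091/0.03218 ≈ 0.65; interference = 1 − 0.65 = 0.35.

0.35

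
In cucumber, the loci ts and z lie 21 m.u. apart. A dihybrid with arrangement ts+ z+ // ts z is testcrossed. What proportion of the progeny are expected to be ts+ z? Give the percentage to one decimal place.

10.5%

A map distance of 21 m.u. corresponds to a recombination frequency of 0.210.
The F1 is ts+ z+ / ts z, so ts+ z is a recombinant gamete class with expected frequency r/2 = 0.210/2 = 0.1050.
That is 0.1050 = 10.5% of the progeny.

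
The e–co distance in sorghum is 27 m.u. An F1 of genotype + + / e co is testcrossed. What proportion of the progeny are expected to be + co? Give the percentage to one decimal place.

13.5%

A map distance of 27 m.u. corresponds to a recombination frequency of 0.270.
The F1 is + + / e co, so + co is a recombinant gamete class with expected frequency r/2 = 0.270/2 = 0.1350.
That is 0.1350 = 13.5% of the progeny.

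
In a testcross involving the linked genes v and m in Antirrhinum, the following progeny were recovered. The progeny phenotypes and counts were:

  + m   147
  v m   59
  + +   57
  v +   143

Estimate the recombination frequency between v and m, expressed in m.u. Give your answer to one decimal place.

The two most frequent classes, + m (147) and v + (143), are the parental types, so the F1 was + m / v +.
The recombinant classes are + + and v m: 57 + 59 = 116.
Recombination frequency = 116/406 = 0.2857 ≈ 28.6%, i.e. 28.6 m.u.

28.6 m.u.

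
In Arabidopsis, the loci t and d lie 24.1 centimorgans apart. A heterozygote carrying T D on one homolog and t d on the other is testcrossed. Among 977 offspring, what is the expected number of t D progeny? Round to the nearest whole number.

118

A map distance of 24.1 centimorgans corresponds to a recombination frequency of 0.241.
The F1 is T D / t d, so t D is a recombinant gamete class with expected frequency r/2 = 0.241/2 = 0.1205.
Expected number = 0.1205 × 977 = 117.73 ≈ 118.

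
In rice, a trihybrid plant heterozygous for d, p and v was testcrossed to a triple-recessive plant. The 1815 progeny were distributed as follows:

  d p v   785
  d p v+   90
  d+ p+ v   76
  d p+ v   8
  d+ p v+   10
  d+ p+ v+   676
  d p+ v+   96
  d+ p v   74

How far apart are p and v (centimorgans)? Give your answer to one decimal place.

10.1 centimorgans

The two most frequent reciprocal classes, d p v and d+ p+ v+, are the parental types, so the F1 was d p v / d+ p+ v+.
The two rarest classes, d p+ v and d+ p v+, are the double crossovers. Comparing them with the parentals, only the p allele has switched, so p is the middle locus and the order is v – p – d.
Crossovers in the v–p interval produce the single-crossover classes d p v+ and d+ p+ v (90 + 76 = 166) plus the double crossovers (18).
RF(v–p) = (166 + 18) / 1815 = 184/1815 = 0.1014 → 10.1 centimorgans.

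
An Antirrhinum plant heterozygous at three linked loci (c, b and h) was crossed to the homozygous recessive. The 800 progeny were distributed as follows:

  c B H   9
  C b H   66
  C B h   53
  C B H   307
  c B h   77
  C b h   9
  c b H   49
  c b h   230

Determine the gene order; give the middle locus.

c

The two most frequent reciprocal classes, C B H and c b h, are the parental types, so the F1 was C B H / c b h.
The two rarest classes, c B H and C b h, are the double crossovers. Comparing them with the parentals, only the c allele has switched, so c is the middle locus and the order is b – c – h.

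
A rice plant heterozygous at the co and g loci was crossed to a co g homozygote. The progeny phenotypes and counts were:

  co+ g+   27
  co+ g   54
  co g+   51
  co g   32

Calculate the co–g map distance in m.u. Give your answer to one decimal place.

The two most frequent classes, co+ g (54) and co g+ (51), are the parental types, so the F1 was co+ g / co g+.
The recombinant classes are co+ g+ and co g: 27 + 32 = 59.
Recombination frequency = 59/164 = 0.3598 ≈ 36.0%, i.e. 36.0 m.u.

36.0 m.u.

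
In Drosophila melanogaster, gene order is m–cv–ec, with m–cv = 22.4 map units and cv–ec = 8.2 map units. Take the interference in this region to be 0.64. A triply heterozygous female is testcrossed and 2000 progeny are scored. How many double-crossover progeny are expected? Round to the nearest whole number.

13

Map distances give recombination frequencies of 0.224 and 0.082 for the two intervals.
With interference 0.64 (so coincidence = 0.36), expected double-crossover frequency = 0.224 × 0.082 × 0.36 = 0.00661.
Expected number = 0.00661 × 2000 = 13.22 ≈ 13.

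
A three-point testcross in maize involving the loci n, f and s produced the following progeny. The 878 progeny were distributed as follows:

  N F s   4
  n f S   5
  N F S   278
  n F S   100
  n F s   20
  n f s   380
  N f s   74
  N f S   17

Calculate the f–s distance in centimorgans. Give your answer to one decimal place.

5.2 centimorgans

The two most frequent reciprocal classes, n f s and N F S, are the parental types, so the F1 was n f s / N F S.
The two rarest classes, n f S and N F s, are the double crossovers. Comparing them with the parentals, only the s allele has switched, so s is the middle locus and the order is f – s – n.
Crossovers in the f–s interval produce the single-crossover classes n F s and N f S (20 + 17 = 37) plus the double crossovers (9).
RF(f–s) = (37 + 9) / 878 = 46/878 = 0.0524 → 5.2 centimorgans.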